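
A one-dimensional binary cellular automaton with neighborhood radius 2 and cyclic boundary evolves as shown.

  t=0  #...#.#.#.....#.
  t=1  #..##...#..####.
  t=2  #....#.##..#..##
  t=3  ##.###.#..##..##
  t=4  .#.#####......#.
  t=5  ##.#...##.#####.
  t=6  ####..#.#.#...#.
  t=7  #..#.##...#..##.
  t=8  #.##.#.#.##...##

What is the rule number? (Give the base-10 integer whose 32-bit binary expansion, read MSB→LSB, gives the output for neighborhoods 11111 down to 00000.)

  #####|.  b31=0 t=4,i=5
  ####.|.  b30=0 t=1,i=13
  ###.#|#  b29=1 t=1,i=14
  ###..|#  b28=1 t=2,i=0
  ##.##|.  b27=0 t=3,i=2
  ##.#.|#  b26=1 t=1,i=15
  ##..#|.  b25=0 t=2,i=9
  ##...|#  b24=1 t=1,i=5
  #.###|#  b23=1 t=3,i=3
  #.##.|#  b22=1 t=2,i=7
  #.#.#|.  b21=0 t=0,i=6
  #.#..|#  b20=1 t=0,i=0
  #..##|.  b19=0 t=1,i=2
  #..#.|#  b18=1 t=2,i=10
  #...#|.  b17=0 t=0,i=2
  #....|.  b16=0 t=0,i=10
  .####|.  b15=0 t=1,i=12
  .###.|#  b14=1 t=2,i=15
  .##.#|#  b13=1 t=5,i=1
  .##..|.  b12=0 t=1,i=4
  .#.##|.  b11=0 t=2,i=6
  .#.#.|.  b10=0 t=0,i=5
  .#..#|.  b9=0 t=1,i=1
  .#...|.  b8=0 t=0,i=1
  ..###|#  b7=1 t=1,i=11
  ..##.|.  b6=0 t=1,i=3
  ..#.#|#  b5=1 t=0,i=4
  ..#..|#  b4=1 t=1,i=8
  ...##|#  b3=1 t=5,i=6
  ...#.|#  b2=1 t=0,i=3
  ....#|#  b1=1 t=0,i=12
  .....|#  b0=1 t=0,i=11
  bits 00110101110101000110000010111111 = 903110847

903110847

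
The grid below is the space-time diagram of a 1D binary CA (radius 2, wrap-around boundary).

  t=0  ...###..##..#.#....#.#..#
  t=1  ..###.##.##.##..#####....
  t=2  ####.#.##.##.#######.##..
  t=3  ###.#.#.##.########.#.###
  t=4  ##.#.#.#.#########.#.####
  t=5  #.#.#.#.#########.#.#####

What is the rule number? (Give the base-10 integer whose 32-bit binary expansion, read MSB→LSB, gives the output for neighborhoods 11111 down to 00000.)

3481926830

  nb #####: next=#  (t=1,i=18, bit31=1)
  nb ####.: next=#  (t=1,i=19, bit30=1)
  nb ###.#: next=.  (t=1,i=4, bit29=0)
  nb ###..: next=.  (t=0,i=5, bit28=0)
  nb ##.##: next=#  (t=1,i=5, bit27=1)
  nb ##.#.: next=#  (t=2,i=4, bit26=1)
  nb ##..#: next=#  (t=0,i=6, bit25=1)
  nb ##...: next=#  (t=1,i=21, bit24=1)
  nb #.###: next=#  (t=2,i=13, bit23=1)
  nb #.##.: next=.  (t=1,i=6, bit22=0)
  nb #.#.#: next=.  (t=2,i=5, bit21=0)
  nb #.#..: next=.  (t=0,i=14, bit20=0)
  nb #..##: next=#  (t=0,i=7, bit19=1)
  nb #..#.: next=.  (t=0,i=11, bit18=0)
  nb #...#: next=.  (t=0,i=1, bit17=0)
  nb #....: next=#  (t=0,i=16, bit16=1)
  nb .####: next=#  (t=1,i=17, bit15=1)
  nb .###.: next=#  (t=0,i=4, bit14=1)
  nb .##.#: next=#  (t=1,i=7, bit13=1)
  nb .##..: next=#  (t=0,i=9, bit12=1)
  nb .#.##: next=#  (t=2,i=6, bit11=1)
  nb .#.#.: next=#  (t=0,i=13, bit10=1)
  nb .#..#: next=.  (t=0,i=22, bit9=0)
  nb .#...: next=.  (t=0,i=0, bit8=0)
  nb ..###: next=#  (t=0,i=3, bit7=1)
  nb ..##.: next=.  (t=0,i=8, bit6=0)
  nb ..#.#: next=#  (t=0,i=12, bit5=1)
  nb ..#..: next=.  (t=0,i=24, bit4=0)
  nb ...##: next=#  (t=0,i=2, bit3=1)
  nb ...#.: next=#  (t=0,i=18, bit2=1)
  nb ....#: next=#  (t=0,i=17, bit1=1)
  nb .....: next=.  (t=1,i=23, bit0=0)
  bits 11001111100010011111110010101110 = 3481926830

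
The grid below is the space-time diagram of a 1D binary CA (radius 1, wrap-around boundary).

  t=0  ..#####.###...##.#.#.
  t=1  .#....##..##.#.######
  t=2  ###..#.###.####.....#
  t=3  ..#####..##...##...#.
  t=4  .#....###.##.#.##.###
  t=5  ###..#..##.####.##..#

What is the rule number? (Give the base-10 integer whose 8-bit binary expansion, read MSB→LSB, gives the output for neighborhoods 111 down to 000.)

118

  nb ###: next=.  (t=0,i=3, bit7=0)
  nb ##.: next=#  (t=0,i=6, bit6=1)
  nb #.#: next=#  (t=0,i=7, bit5=1)
  nb #..: next=#  (t=0,i=11, bit4=1)
  nb .##: next=.  (t=0,i=2, bit3=0)
  nb .#.: next=#  (t=0,i=17, bit2=1)
  nb ..#: next=#  (t=0,i=1, bit1=1)
  nb ...: next=.  (t=0,i=0, bit0=0)
  bits 01110110 = 118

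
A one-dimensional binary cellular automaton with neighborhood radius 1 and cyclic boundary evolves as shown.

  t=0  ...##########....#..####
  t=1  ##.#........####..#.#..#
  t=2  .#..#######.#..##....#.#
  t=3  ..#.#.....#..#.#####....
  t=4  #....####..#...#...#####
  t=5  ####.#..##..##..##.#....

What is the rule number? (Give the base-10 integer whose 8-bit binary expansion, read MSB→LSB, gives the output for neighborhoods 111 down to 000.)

  ### -> .   bit 7 = 0  t=0,i=4
  ##. -> #   bit 6 = 1  t=0,i=12
  #.# -> .   bit 5 = 0  t=1,i=2
  #.. -> #   bit 4 = 1  t=0,i=0
  .## -> #   bit 3 = 1  t=0,i=3
  .#. -> .   bit 2 = 0  t=0,i=17
  ..# -> .   bit 1 = 0  t=0,i=2
  ... -> #   bit 0 = 1  t=0,i=1
  bits 01011001 = 89

89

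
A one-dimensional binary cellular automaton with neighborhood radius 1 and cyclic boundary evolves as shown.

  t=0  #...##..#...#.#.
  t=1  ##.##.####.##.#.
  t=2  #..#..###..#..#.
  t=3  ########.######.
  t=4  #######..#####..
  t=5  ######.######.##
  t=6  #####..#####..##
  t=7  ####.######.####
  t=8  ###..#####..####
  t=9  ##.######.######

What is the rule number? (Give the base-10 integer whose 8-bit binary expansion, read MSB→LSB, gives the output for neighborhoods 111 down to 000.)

  nb ###: next=#  (t=1,i=7, bit7=1)
  nb ##.: next=.  (t=0,i=5, bit6=0)
  nb #.#: next=.  (t=0,i=13, bit5=0)
  nb #..: next=#  (t=0,i=1, bit4=1)
  nb .##: next=#  (t=0,i=4, bit3=1)
  nb .#.: next=#  (t=0,i=0, bit2=1)
  nb ..#: next=#  (t=0,i=3, bit1=1)
  nb ...: next=.  (t=0,i=2, bit0=0)
  bits 10011110 = 158

158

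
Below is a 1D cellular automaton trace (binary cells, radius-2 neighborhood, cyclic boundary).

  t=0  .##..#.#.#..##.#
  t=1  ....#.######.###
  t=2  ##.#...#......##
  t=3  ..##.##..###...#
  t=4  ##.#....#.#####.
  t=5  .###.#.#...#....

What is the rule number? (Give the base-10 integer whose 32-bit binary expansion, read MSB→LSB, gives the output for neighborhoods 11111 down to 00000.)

  [31] ##### => .  t=1,i=8
  [30] ####. => .  t=1,i=10
  [29] ###.# => .  t=1,i=11
  [28] ###.. => #  t=1,i=15
  [27] ##.## => .  t=1,i=12
  [26] ##.#. => #  t=0,i=14
  [25] ##..# => .  t=0,i=3
  [24] ##... => #  t=1,i=0
  [23] #.### => .  t=1,i=6
  [22] #.##. => .  t=0,i=1
  [21] #.#.# => #  t=0,i=7
  [20] #.#.. => #  t=0,i=9
  [19] #..## => #  t=0,i=11
  [18] #..#. => #  t=0,i=4
  [17] #...# => #  t=2,i=5
  [16] #.... => #  t=1,i=1
  [15] .#### => #  t=1,i=7
  [14] .###. => #  t=1,i=14
  [13] .##.# => #  t=0,i=13
  [12] .##.. => .  t=0,i=2
  [11] .#.## => .  t=0,i=0
  [10] .#.#. => #  t=0,i=6
  [9] .#..# => #  t=0,i=10
  [8] .#... => .  t=2,i=4
  [7] ..### => .  t=2,i=14
  [6] ..##. => .  t=0,i=12
  [5] ..#.# => .  t=0,i=5
  [4] ..#.. => .  t=2,i=7
  [3] ...## => .  t=2,i=13
  [2] ...#. => #  t=1,i=3
  [1] ....# => .  t=1,i=2
  [0] ..... => #  t=2,i=10
  bits 00010101001111111110011000000101 = 356509189

356509189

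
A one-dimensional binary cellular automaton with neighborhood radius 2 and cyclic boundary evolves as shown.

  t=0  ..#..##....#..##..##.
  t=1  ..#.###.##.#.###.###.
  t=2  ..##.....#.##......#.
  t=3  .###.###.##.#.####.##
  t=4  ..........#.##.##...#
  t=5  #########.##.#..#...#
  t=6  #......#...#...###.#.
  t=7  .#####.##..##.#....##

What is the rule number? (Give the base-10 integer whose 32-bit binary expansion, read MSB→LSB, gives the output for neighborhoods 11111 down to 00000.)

  [31] ##### => .  t=5,i=1
  [30] ####. => #  t=3,i=16
  [29] ###.# => .  t=1,i=6
  [28] ###.. => #  t=1,i=19
  [27] ##.## => .  t=1,i=7
  [26] ##.#. => .  t=1,i=10
  [25] ##..# => .  t=0,i=16
  [24] ##... => .  t=0,i=7
  [23] #.### => .  t=1,i=4
  [22] #.##. => .  t=1,i=8
  [21] #.#.# => #  t=1,i=11
  [20] #.#.. => .  t=5,i=13
  [19] #..## => #  t=0,i=4
  [18] #..#. => #  t=5,i=15
  [17] #...# => .  t=0,i=0
  [16] #.... => #  t=0,i=8
  [15] .#### => #  t=3,i=15
  [14] .###. => .  t=1,i=5
  [13] .##.# => #  t=1,i=9
  [12] .##.. => #  t=0,i=6
  [11] .#.## => #  t=1,i=3
  [10] .#.#. => #  t=6,i=20
  [9] .#..# => .  t=0,i=3
  [8] .#... => #  t=2,i=20
  [7] ..### => .  t=5,i=20
  [6] ..##. => #  t=0,i=5
  [5] ..#.# => #  t=1,i=2
  [4] ..#.. => #  t=0,i=2
  [3] ...## => #  t=2,i=1
  [2] ...#. => .  t=0,i=1
  [1] ....# => #  t=0,i=9
  [0] ..... => #  t=2,i=6
  bits 01010000001011011011110101111011 = 1345174907

1345174907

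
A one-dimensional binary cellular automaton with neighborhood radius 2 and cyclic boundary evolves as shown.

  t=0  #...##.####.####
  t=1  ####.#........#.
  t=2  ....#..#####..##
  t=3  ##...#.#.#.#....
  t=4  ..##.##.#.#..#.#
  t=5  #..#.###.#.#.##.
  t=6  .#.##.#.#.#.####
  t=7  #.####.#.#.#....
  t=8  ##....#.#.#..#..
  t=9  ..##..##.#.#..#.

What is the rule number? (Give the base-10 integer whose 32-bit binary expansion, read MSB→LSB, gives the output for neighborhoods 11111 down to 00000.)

2504224425

  nb #####: next=#  (t=0,i=14, bit31=1)
  nb ####.: next=.  (t=0,i=9, bit30=0)
  nb ###.#: next=.  (t=0,i=10, bit29=0)
  nb ###..: next=#  (t=0,i=0, bit28=1)
  nb ##.##: next=.  (t=0,i=6, bit27=0)
  nb ##.#.: next=#  (t=1,i=4, bit26=1)
  nb ##..#: next=.  (t=2,i=12, bit25=0)
  nb ##...: next=#  (t=0,i=1, bit24=1)
  nb #.###: next=.  (t=0,i=7, bit23=0)
  nb #.##.: next=#  (t=4,i=5, bit22=1)
  nb #.#.#: next=.  (t=3,i=7, bit21=0)
  nb #.#..: next=.  (t=1,i=5, bit20=0)
  nb #..##: next=.  (t=2,i=6, bit19=0)
  nb #..#.: next=.  (t=4,i=12, bit18=0)
  nb #...#: next=#  (t=0,i=2, bit17=1)
  nb #....: next=#  (t=1,i=7, bit16=1)
  nb .####: next=.  (t=0,i=8, bit15=0)
  nb .###.: next=#  (t=5,i=6, bit14=1)
  nb .##.#: next=#  (t=0,i=5, bit13=1)
  nb .##..: next=.  (t=2,i=15, bit12=0)
  nb .#.##: next=#  (t=1,i=15, bit11=1)
  nb .#.#.: next=#  (t=3,i=6, bit10=1)
  nb .#..#: next=#  (t=2,i=5, bit9=1)
  nb .#...: next=.  (t=1,i=6, bit8=0)
  nb ..###: next=#  (t=2,i=7, bit7=1)
  nb ..##.: next=.  (t=0,i=4, bit6=0)
  nb ..#.#: next=#  (t=1,i=14, bit5=1)
  nb ..#..: next=.  (t=2,i=4, bit4=0)
  nb ...##: next=#  (t=0,i=3, bit3=1)
  nb ...#.: next=.  (t=1,i=13, bit2=0)
  nb ....#: next=.  (t=1,i=12, bit1=0)
  nb .....: next=#  (t=1,i=8, bit0=1)
  bits 10010101010000110110111010101001 = 2504224425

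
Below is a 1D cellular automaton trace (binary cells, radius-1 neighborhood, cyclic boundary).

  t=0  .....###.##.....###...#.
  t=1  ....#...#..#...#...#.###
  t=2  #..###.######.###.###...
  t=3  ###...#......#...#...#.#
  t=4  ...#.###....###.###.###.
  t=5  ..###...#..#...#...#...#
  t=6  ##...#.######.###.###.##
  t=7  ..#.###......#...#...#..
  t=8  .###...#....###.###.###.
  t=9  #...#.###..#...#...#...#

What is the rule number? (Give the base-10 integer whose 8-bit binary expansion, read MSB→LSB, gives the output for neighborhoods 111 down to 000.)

  ###|.  b7=0 t=0,i=6
  ##.|.  b6=0 t=0,i=7
  #.#|#  b5=1 t=0,i=8
  #..|#  b4=1 t=0,i=11
  .##|.  b3=0 t=0,i=5
  .#.|#  b2=1 t=0,i=22
  ..#|#  b1=1 t=0,i=4
  ...|.  b0=0 t=0,i=0
  bits 00110110 = 54

54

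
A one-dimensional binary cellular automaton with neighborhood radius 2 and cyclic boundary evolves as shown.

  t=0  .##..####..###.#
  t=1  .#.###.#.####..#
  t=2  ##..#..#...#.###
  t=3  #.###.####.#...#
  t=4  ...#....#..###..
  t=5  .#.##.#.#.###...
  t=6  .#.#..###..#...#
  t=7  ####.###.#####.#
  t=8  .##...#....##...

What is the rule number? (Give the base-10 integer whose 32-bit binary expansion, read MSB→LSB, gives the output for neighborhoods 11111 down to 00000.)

  ##### -> #   bit 31 = 1  t=2,i=15
  ####. -> #   bit 30 = 1  t=0,i=7
  ###.# -> .   bit 29 = 0  t=0,i=13
  ###.. -> .   bit 28 = 0  t=0,i=8
  ##.## -> .   bit 27 = 0  t=3,i=1
  ##.#. -> .   bit 26 = 0  t=0,i=14
  ##..# -> #   bit 25 = 1  t=0,i=3
  ##... -> .   bit 24 = 0  t=4,i=14
  #.### -> .   bit 23 = 0  t=1,i=3
  #.##. -> #   bit 22 = 1  t=0,i=1
  #.#.# -> #   bit 21 = 1  t=0,i=15
  #.#.. -> #   bit 20 = 1  t=3,i=11
  #..## -> #   bit 19 = 1  t=0,i=4
  #..#. -> #   bit 18 = 1  t=1,i=14
  #...# -> #   bit 17 = 1  t=2,i=9
  #.... -> .   bit 16 = 0  t=4,i=5
  .#### -> .   bit 15 = 0  t=0,i=6
  .###. -> #   bit 14 = 1  t=0,i=12
  .##.# -> .   bit 13 = 0  t=3,i=0
  .##.. -> .   bit 12 = 0  t=0,i=2
  .#.## -> .   bit 11 = 0  t=0,i=0
  .#.#. -> #   bit 10 = 1  t=1,i=0
  .#..# -> .   bit 9 = 0  t=2,i=5
  .#... -> #   bit 8 = 1  t=2,i=8
  ..### -> #   bit 7 = 1  t=0,i=5
  ..##. -> .   bit 6 = 0  t=3,i=15
  ..#.# -> #   bit 5 = 1  t=1,i=15
  ..#.. -> #   bit 4 = 1  t=2,i=4
  ...## -> .   bit 3 = 0  t=3,i=14
  ...#. -> .   bit 2 = 0  t=2,i=10
  ....# -> #   bit 1 = 1  t=4,i=1
  ..... -> .   bit 0 = 0  t=4,i=0
  bits 11000010011111100100010110110010 = 3263055282

3263055282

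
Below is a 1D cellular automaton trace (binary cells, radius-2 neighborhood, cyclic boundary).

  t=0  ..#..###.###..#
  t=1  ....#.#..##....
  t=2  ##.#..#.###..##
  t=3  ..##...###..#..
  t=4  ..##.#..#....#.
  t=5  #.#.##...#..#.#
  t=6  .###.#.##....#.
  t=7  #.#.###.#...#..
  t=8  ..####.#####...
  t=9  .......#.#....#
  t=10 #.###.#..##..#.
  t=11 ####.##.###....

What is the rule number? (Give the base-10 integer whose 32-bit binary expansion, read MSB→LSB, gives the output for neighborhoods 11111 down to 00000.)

  ##### -> #   bit 31 = 1  t=8,i=9
  ####. -> .   bit 30 = 0  t=2,i=0
  ###.# -> .   bit 29 = 0  t=0,i=7
  ###.. -> .   bit 28 = 0  t=0,i=11
  ##.## -> .   bit 27 = 0  t=0,i=8
  ##.#. -> #   bit 26 = 1  t=2,i=2
  ##..# -> .   bit 25 = 0  t=0,i=12
  ##... -> .   bit 24 = 0  t=1,i=11
  #.### -> #   bit 23 = 1  t=0,i=9
  #.##. -> .   bit 22 = 0  t=5,i=4
  #.#.# -> #   bit 21 = 1  t=5,i=2
  #.#.. -> #   bit 20 = 1  t=1,i=6
  #..## -> #   bit 19 = 1  t=0,i=4
  #..#. -> .   bit 18 = 0  t=0,i=1
  #...# -> #   bit 17 = 1  t=3,i=5
  #.... -> .   bit 16 = 0  t=1,i=12
  .#### -> .   bit 15 = 0  t=2,i=14
  .###. -> #   bit 14 = 1  t=0,i=6
  .##.# -> .   bit 13 = 0  t=4,i=3
  .##.. -> #   bit 12 = 1  t=1,i=10
  .#.## -> #   bit 11 = 1  t=2,i=7
  .#.#. -> .   bit 10 = 0  t=1,i=5
  .#..# -> .   bit 9 = 0  t=0,i=0
  .#... -> #   bit 8 = 1  t=3,i=13
  ..### -> .   bit 7 = 0  t=0,i=5
  ..##. -> #   bit 6 = 1  t=1,i=9
  ..#.# -> .   bit 5 = 0  t=1,i=4
  ..#.. -> .   bit 4 = 0  t=0,i=2
  ...## -> .   bit 3 = 0  t=3,i=1
  ...#. -> #   bit 2 = 1  t=1,i=3
  ....# -> .   bit 1 = 0  t=1,i=2
  ..... -> #   bit 0 = 1  t=1,i=0
  bits 10000100101110100101100101000101 = 2226805061

2226805061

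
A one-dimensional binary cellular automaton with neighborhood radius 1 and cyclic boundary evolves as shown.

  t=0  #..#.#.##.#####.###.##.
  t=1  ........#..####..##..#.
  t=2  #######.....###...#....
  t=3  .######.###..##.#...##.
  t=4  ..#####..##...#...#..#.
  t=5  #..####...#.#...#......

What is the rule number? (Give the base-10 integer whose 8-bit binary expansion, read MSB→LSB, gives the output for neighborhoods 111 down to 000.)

193

  nb ###: next=#  (t=0,i=11, bit7=1)
  nb ##.: next=#  (t=0,i=8, bit6=1)
  nb #.#: next=.  (t=0,i=4, bit5=0)
  nb #..: next=.  (t=0,i=1, bit4=0)
  nb .##: next=.  (t=0,i=7, bit3=0)
  nb .#.: next=.  (t=0,i=0, bit2=0)
  nb ..#: next=.  (t=0,i=2, bit1=0)
  nb ...: next=#  (t=1,i=0, bit0=1)
  bits 11000001 = 193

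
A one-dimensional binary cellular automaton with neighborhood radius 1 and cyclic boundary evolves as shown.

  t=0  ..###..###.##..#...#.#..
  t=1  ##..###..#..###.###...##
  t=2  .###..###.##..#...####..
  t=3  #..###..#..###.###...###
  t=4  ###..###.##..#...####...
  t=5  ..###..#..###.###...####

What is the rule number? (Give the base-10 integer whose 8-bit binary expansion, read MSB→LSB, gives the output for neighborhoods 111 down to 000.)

83

  ### -> .   bit 7 = 0  t=0,i=3
  ##. -> #   bit 6 = 1  t=0,i=4
  #.# -> .   bit 5 = 0  t=0,i=10
  #.. -> #   bit 4 = 1  t=0,i=5
  .## -> .   bit 3 = 0  t=0,i=2
  .#. -> .   bit 2 = 0  t=0,i=15
  ..# -> #   bit 1 = 1  t=0,i=1
  ... -> #   bit 0 = 1  t=0,i=0
  bits 01010011 = 83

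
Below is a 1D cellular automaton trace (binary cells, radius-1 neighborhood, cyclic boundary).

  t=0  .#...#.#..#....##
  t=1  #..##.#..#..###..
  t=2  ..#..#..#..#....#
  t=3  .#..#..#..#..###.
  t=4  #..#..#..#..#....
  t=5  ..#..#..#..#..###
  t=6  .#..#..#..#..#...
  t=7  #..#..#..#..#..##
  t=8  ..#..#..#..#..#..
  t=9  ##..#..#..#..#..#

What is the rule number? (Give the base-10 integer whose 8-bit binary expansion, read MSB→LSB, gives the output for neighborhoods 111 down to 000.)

  ###|.  b7=0 t=1,i=13
  ##.|.  b6=0 t=0,i=16
  #.#|#  b5=1 t=0,i=0
  #..|.  b4=0 t=0,i=2
  .##|.  b3=0 t=0,i=15
  .#.|.  b2=0 t=0,i=1
  ..#|#  b1=1 t=0,i=4
  ...|#  b0=1 t=0,i=3
  bits 00100011 = 35

35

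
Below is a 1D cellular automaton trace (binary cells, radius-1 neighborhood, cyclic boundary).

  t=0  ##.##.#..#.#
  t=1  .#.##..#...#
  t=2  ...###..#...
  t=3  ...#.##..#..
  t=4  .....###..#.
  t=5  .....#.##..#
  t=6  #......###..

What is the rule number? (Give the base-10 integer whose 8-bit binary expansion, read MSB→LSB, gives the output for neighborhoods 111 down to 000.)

88

  ###|.  b7=0 t=0,i=0
  ##.|#  b6=1 t=0,i=1
  #.#|.  b5=0 t=0,i=2
  #..|#  b4=1 t=0,i=7
  .##|#  b3=1 t=0,i=3
  .#.|.  b2=0 t=0,i=6
  ..#|.  b1=0 t=0,i=8
  ...|.  b0=0 t=1,i=9
  bits 01011000 = 88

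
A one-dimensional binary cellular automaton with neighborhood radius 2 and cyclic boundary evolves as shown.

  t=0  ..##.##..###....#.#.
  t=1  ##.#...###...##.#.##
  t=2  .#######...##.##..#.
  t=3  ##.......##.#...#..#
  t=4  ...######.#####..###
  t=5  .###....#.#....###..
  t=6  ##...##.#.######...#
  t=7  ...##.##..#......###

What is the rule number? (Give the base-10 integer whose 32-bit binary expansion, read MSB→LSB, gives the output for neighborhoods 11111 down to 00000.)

647701419

  [31] ##### => .  t=2,i=3
  [30] ####. => .  t=1,i=0
  [29] ###.# => #  t=1,i=1
  [28] ###.. => .  t=0,i=11
  [27] ##.## => .  t=0,i=4
  [26] ##.#. => #  t=1,i=2
  [25] ##..# => #  t=0,i=7
  [24] ##... => .  t=0,i=12
  [23] #.### => #  t=1,i=18
  [22] #.##. => .  t=0,i=5
  [21] #.#.# => .  t=1,i=16
  [20] #.#.. => #  t=0,i=18
  [19] #..## => #  t=0,i=8
  [18] #..#. => .  t=2,i=17
  [17] #...# => #  t=0,i=0
  [16] #.... => #  t=0,i=13
  [15] .#### => .  t=1,i=19
  [14] .###. => .  t=0,i=10
  [13] .##.# => #  t=0,i=3
  [12] .##.. => .  t=0,i=6
  [11] .#.## => .  t=1,i=17
  [10] .#.#. => .  t=0,i=17
  [9] .#..# => #  t=2,i=19
  [8] .#... => #  t=0,i=19
  [7] ..### => #  t=0,i=9
  [6] ..##. => .  t=0,i=2
  [5] ..#.# => #  t=0,i=16
  [4] ..#.. => .  t=2,i=18
  [3] ...## => #  t=0,i=1
  [2] ...#. => .  t=0,i=15
  [1] ....# => #  t=0,i=14
  [0] ..... => #  t=3,i=4
  bits 00100110100110110010001110101011 = 647701419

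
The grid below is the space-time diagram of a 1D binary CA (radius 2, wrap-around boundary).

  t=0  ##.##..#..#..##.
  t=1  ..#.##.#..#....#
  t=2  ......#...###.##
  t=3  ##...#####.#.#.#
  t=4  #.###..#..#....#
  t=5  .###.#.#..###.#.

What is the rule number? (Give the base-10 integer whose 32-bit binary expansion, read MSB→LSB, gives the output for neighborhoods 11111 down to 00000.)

2407747868

  #####|#  b31=1 t=3,i=7
  ####.|.  b30=0 t=3,i=8
  ###.#|.  b29=0 t=2,i=12
  ###..|.  b28=0 t=3,i=1
  ##.##|#  b27=1 t=0,i=2
  ##.#.|#  b26=1 t=1,i=6
  ##..#|#  b25=1 t=0,i=5
  ##...|#  b24=1 t=2,i=0
  #.###|#  b23=1 t=3,i=15
  #.##.|.  b22=0 t=0,i=0
  #.#.#|.  b21=0 t=3,i=11
  #.#..|.  b20=0 t=1,i=7
  #..##|.  b19=0 t=0,i=12
  #..#.|.  b18=0 t=0,i=6
  #...#|#  b17=1 t=2,i=8
  #....|#  b16=1 t=1,i=12
  .####|.  b15=0 t=3,i=6
  .###.|#  b14=1 t=2,i=11
  .##.#|.  b13=0 t=0,i=1
  .##..|#  b12=1 t=0,i=4
  .#.##|.  b11=0 t=1,i=3
  .#.#.|.  b10=0 t=3,i=12
  .#..#|.  b9=0 t=0,i=8
  .#...|#  b8=1 t=1,i=11
  ..###|.  b7=0 t=2,i=10
  ..##.|.  b6=0 t=0,i=13
  ..#.#|.  b5=0 t=1,i=2
  ..#..|#  b4=1 t=0,i=7
  ...##|#  b3=1 t=2,i=9
  ...#.|#  b2=1 t=1,i=14
  ....#|.  b1=0 t=1,i=13
  .....|.  b0=0 t=2,i=2
  bits 10001111100000110101000100011100 = 2407747868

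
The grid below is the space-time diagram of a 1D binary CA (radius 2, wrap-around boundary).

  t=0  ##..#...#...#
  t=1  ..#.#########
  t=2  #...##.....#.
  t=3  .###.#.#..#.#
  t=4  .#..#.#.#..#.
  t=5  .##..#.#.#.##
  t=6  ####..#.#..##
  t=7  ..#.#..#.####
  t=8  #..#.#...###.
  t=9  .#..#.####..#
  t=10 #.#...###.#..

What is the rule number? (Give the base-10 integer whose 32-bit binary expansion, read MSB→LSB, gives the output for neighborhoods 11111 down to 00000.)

  ##### -> .   bit 31 = 0  t=1,i=6
  ####. -> #   bit 30 = 1  t=1,i=11
  ###.# -> .   bit 29 = 0  t=3,i=3
  ###.. -> .   bit 28 = 0  t=0,i=1
  ##.## -> #   bit 27 = 1  t=5,i=0
  ##.#. -> #   bit 26 = 1  t=3,i=4
  ##..# -> #   bit 25 = 1  t=0,i=2
  ##... -> .   bit 24 = 0  t=2,i=6
  #.### -> #   bit 23 = 1  t=1,i=4
  #.##. -> #   bit 22 = 1  t=5,i=1
  #.#.# -> .   bit 21 = 0  t=3,i=5
  #.#.. -> .   bit 20 = 0  t=2,i=0
  #..## -> #   bit 19 = 1  t=6,i=10
  #..#. -> .   bit 18 = 0  t=0,i=3
  #...# -> #   bit 17 = 1  t=0,i=6
  #.... -> #   bit 16 = 1  t=2,i=7
  .#### -> #   bit 15 = 1  t=1,i=5
  .###. -> .   bit 14 = 0  t=0,i=0
  .##.# -> #   bit 13 = 1  t=5,i=12
  .##.. -> #   bit 12 = 1  t=2,i=5
  .#.## -> .   bit 11 = 0  t=1,i=3
  .#.#. -> #   bit 10 = 1  t=2,i=12
  .#..# -> #   bit 9 = 1  t=3,i=8
  .#... -> #   bit 8 = 1  t=0,i=5
  ..### -> #   bit 7 = 1  t=0,i=12
  ..##. -> .   bit 6 = 0  t=2,i=4
  ..#.# -> .   bit 5 = 0  t=1,i=2
  ..#.. -> #   bit 4 = 1  t=0,i=4
  ...## -> #   bit 3 = 1  t=0,i=11
  ...#. -> #   bit 2 = 1  t=0,i=7
  ....# -> .   bit 1 = 0  t=2,i=9
  ..... -> .   bit 0 = 0  t=2,i=8
  bits 01001110110010111011011110011100 = 1321973660

1321973660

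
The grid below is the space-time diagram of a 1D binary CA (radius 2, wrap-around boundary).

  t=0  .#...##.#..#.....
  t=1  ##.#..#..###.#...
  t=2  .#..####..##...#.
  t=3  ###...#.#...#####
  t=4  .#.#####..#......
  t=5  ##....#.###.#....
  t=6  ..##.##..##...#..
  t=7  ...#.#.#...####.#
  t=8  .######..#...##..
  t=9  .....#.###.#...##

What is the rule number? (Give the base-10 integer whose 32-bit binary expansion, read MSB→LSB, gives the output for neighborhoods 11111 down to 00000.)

1667720756

  nb #####: next=.  (t=3,i=0, bit31=0)
  nb ####.: next=#  (t=2,i=6, bit30=1)
  nb ###.#: next=#  (t=1,i=11, bit29=1)
  nb ###..: next=.  (t=2,i=7, bit28=0)
  nb ##.##: next=.  (t=6,i=4, bit27=0)
  nb ##.#.: next=.  (t=0,i=7, bit26=0)
  nb ##..#: next=#  (t=2,i=8, bit25=1)
  nb ##...: next=#  (t=2,i=12, bit24=1)
  nb #.###: next=.  (t=4,i=3, bit23=0)
  nb #.##.: next=#  (t=6,i=5, bit22=1)
  nb #.#.#: next=#  (t=7,i=5, bit21=1)
  nb #.#..: next=.  (t=0,i=8, bit20=0)
  nb #..##: next=.  (t=1,i=8, bit19=0)
  nb #..#.: next=#  (t=0,i=10, bit18=1)
  nb #...#: next=#  (t=0,i=3, bit17=1)
  nb #....: next=#  (t=0,i=13, bit16=1)
  nb .####: next=.  (t=2,i=5, bit15=0)
  nb .###.: next=#  (t=1,i=10, bit14=1)
  nb .##.#: next=#  (t=0,i=6, bit13=1)
  nb .##..: next=.  (t=2,i=11, bit12=0)
  nb .#.##: next=.  (t=4,i=2, bit11=0)
  nb .#.#.: next=#  (t=3,i=7, bit10=1)
  nb .#..#: next=#  (t=0,i=9, bit9=1)
  nb .#...: next=.  (t=0,i=2, bit8=0)
  nb ..###: next=.  (t=1,i=9, bit7=0)
  nb ..##.: next=.  (t=0,i=5, bit6=0)
  nb ..#.#: next=#  (t=3,i=6, bit5=1)
  nb ..#..: next=#  (t=0,i=1, bit4=1)
  nb ...##: next=.  (t=0,i=4, bit3=0)
  nb ...#.: next=#  (t=0,i=0, bit2=1)
  nb ....#: next=.  (t=0,i=16, bit1=0)
  nb .....: next=.  (t=0,i=14, bit0=0)
  bits 01100011011001110110011000110100 = 1667720756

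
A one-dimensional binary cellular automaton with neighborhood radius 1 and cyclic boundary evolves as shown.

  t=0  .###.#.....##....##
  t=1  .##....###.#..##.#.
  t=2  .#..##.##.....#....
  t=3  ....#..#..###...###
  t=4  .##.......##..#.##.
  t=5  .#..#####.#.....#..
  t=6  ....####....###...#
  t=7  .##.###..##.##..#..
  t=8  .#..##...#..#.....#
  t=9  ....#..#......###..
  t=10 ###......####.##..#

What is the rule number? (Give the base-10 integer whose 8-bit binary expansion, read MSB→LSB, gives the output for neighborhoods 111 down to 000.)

  ### -> #   bit 7 = 1  t=0,i=2
  ##. -> .   bit 6 = 0  t=0,i=3
  #.# -> .   bit 5 = 0  t=0,i=0
  #.. -> .   bit 4 = 0  t=0,i=6
  .## -> #   bit 3 = 1  t=0,i=1
  .#. -> .   bit 2 = 0  t=0,i=5
  ..# -> .   bit 1 = 0  t=0,i=10
  ... -> #   bit 0 = 1  t=0,i=7
  bits 10001001 = 137

137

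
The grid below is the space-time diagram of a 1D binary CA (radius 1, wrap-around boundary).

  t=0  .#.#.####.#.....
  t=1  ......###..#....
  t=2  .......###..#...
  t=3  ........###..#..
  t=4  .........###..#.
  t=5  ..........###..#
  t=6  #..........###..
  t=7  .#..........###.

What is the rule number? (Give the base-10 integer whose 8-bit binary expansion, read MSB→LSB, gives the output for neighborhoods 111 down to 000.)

208

  ### -> #   bit 7 = 1  t=0,i=6
  ##. -> #   bit 6 = 1  t=0,i=8
  #.# -> .   bit 5 = 0  t=0,i=2
  #.. -> #   bit 4 = 1  t=0,i=11
  .## -> .   bit 3 = 0  t=0,i=5
  .#. -> .   bit 2 = 0  t=0,i=1
  ..# -> .   bit 1 = 0  t=0,i=0
  ... -> .   bit 0 = 0  t=0,i=12
  bits 11010000 = 208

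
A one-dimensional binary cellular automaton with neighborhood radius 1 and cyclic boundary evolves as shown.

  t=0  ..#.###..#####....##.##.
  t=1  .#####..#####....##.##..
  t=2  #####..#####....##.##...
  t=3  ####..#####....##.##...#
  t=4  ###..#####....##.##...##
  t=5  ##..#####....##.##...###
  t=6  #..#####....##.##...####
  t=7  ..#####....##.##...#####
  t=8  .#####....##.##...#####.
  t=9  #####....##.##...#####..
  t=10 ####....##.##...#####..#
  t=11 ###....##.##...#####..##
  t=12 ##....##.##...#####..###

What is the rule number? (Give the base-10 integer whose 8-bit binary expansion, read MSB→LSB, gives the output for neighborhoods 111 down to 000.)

174

  ###|#  b7=1 t=0,i=5
  ##.|.  b6=0 t=0,i=6
  #.#|#  b5=1 t=0,i=3
  #..|.  b4=0 t=0,i=7
  .##|#  b3=1 t=0,i=4
  .#.|#  b2=1 t=0,i=2
  ..#|#  b1=1 t=0,i=1
  ...|.  b0=0 t=0,i=0
  bits 10101110 = 174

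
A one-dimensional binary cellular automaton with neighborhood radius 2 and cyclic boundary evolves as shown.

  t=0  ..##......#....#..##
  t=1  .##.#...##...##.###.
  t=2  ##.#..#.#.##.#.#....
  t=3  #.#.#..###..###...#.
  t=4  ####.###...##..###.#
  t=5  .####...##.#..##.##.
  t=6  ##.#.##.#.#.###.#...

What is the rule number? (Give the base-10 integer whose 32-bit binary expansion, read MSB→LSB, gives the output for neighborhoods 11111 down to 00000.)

  nb #####: next=#  (t=4,i=1, bit31=1)
  nb ####.: next=#  (t=4,i=2, bit30=1)
  nb ###.#: next=#  (t=4,i=3, bit29=1)
  nb ###..: next=.  (t=1,i=18, bit28=0)
  nb ##.##: next=#  (t=1,i=15, bit27=1)
  nb ##.#.: next=#  (t=1,i=3, bit26=1)
  nb ##..#: next=.  (t=0,i=0, bit25=0)
  nb ##...: next=#  (t=0,i=4, bit24=1)
  nb #.###: next=.  (t=1,i=16, bit23=0)
  nb #.##.: next=.  (t=2,i=10, bit22=0)
  nb #.#.#: next=#  (t=2,i=8, bit21=1)
  nb #.#..: next=.  (t=1,i=4, bit20=0)
  nb #..##: next=#  (t=0,i=1, bit19=1)
  nb #..#.: next=.  (t=2,i=5, bit18=0)
  nb #...#: next=#  (t=1,i=6, bit17=1)
  nb #....: next=.  (t=0,i=5, bit16=0)
  nb .####: next=.  (t=4,i=0, bit15=0)
  nb .###.: next=.  (t=1,i=17, bit14=0)
  nb .##.#: next=.  (t=1,i=2, bit13=0)
  nb .##..: next=.  (t=0,i=3, bit12=0)
  nb .#.##: next=#  (t=2,i=9, bit11=1)
  nb .#.#.: next=#  (t=2,i=7, bit10=1)
  nb .#..#: next=#  (t=0,i=16, bit9=1)
  nb .#...: next=.  (t=0,i=11, bit8=0)
  nb ..###: next=#  (t=3,i=7, bit7=1)
  nb ..##.: next=#  (t=0,i=2, bit6=1)
  nb ..#.#: next=.  (t=2,i=6, bit5=0)
  nb ..#..: next=.  (t=0,i=10, bit4=0)
  nb ...##: next=.  (t=1,i=7, bit3=0)
  nb ...#.: next=#  (t=0,i=9, bit2=1)
  nb ....#: next=#  (t=0,i=8, bit1=1)
  nb .....: next=.  (t=0,i=6, bit0=0)
  bits 11101101001010100000111011000110 = 3978956486

3978956486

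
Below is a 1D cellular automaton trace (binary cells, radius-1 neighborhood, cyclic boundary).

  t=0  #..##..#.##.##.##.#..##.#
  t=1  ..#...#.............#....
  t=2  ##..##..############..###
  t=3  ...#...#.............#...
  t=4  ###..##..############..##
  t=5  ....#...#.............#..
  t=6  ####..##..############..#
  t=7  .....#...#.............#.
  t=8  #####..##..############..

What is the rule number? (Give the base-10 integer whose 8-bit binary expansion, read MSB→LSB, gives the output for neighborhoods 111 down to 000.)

3

  ### -> .   bit 7 = 0  t=2,i=0
  ##. -> .   bit 6 = 0  t=0,i=0
  #.# -> .   bit 5 = 0  t=0,i=8
  #.. -> .   bit 4 = 0  t=0,i=1
  .## -> .   bit 3 = 0  t=0,i=3
  .#. -> .   bit 2 = 0  t=0,i=7
  ..# -> #   bit 1 = 1  t=0,i=2
  ... -> #   bit 0 = 1  t=1,i=0
  bits 00000011 = 3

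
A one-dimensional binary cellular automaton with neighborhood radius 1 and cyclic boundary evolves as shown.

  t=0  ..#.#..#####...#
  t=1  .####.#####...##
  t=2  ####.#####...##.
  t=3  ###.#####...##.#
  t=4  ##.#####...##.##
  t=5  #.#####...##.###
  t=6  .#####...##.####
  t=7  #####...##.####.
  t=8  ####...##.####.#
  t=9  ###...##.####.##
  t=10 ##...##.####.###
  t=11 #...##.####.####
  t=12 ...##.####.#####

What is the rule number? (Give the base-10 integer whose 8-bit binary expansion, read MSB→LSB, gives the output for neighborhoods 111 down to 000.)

174

  ### -> #   bit 7 = 1  t=0,i=8
  ##. -> .   bit 6 = 0  t=0,i=11
  #.# -> #   bit 5 = 1  t=0,i=3
  #.. -> .   bit 4 = 0  t=0,i=0
  .## -> #   bit 3 = 1  t=0,i=7
  .#. -> #   bit 2 = 1  t=0,i=2
  ..# -> #   bit 1 = 1  t=0,i=1
  ... -> .   bit 0 = 0  t=0,i=13
  bits 10101110 = 174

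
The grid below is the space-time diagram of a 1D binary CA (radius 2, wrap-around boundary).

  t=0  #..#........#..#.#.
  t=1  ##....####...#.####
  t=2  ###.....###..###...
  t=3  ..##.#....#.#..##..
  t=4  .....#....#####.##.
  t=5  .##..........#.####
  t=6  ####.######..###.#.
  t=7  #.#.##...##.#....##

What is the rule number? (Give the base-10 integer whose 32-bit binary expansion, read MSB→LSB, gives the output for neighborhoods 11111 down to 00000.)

  [31] ##### => .  t=1,i=17
  [30] ####. => #  t=1,i=0
  [29] ###.# => .  t=4,i=14
  [28] ###.. => #  t=1,i=1
  [27] ##.## => #  t=4,i=15
  [26] ##.#. => .  t=3,i=4
  [25] ##..# => .  t=2,i=11
  [24] ##... => #  t=1,i=2
  [23] #.### => #  t=1,i=15
  [22] #.##. => #  t=4,i=16
  [21] #.#.# => #  t=0,i=17
  [20] #.#.. => #  t=0,i=0
  [19] #..## => #  t=2,i=12
  [18] #..#. => .  t=0,i=2
  [17] #...# => .  t=1,i=11
  [16] #.... => .  t=0,i=5
  [15] .#### => .  t=1,i=7
  [14] .###. => .  t=2,i=1
  [13] .##.# => .  t=3,i=3
  [12] .##.. => #  t=3,i=16
  [11] .#.## => #  t=1,i=14
  [10] .#.#. => #  t=0,i=16
  [9] .#..# => #  t=0,i=1
  [8] .#... => .  t=0,i=4
  [7] ..### => .  t=1,i=6
  [6] ..##. => .  t=3,i=2
  [5] ..#.# => #  t=0,i=15
  [4] ..#.. => .  t=0,i=3
  [3] ...## => .  t=1,i=5
  [2] ...#. => .  t=0,i=11
  [1] ....# => .  t=0,i=10
  [0] ..... => #  t=0,i=6
  bits 01011001111110000001111000100001 = 1509432865

1509432865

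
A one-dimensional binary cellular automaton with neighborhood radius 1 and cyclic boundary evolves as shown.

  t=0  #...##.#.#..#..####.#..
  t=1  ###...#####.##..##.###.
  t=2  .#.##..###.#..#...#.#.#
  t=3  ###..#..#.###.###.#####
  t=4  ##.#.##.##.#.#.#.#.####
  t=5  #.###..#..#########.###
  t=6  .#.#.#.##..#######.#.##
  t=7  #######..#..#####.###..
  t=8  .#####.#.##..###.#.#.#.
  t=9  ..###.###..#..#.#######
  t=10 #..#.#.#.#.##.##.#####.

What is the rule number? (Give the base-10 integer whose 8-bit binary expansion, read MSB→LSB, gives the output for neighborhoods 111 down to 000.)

181

  ### -> #   bit 7 = 1  t=0,i=16
  ##. -> .   bit 6 = 0  t=0,i=5
  #.# -> #   bit 5 = 1  t=0,i=6
  #.. -> #   bit 4 = 1  t=0,i=1
  .## -> .   bit 3 = 0  t=0,i=4
  .#. -> #   bit 2 = 1  t=0,i=0
  ..# -> .   bit 1 = 0  t=0,i=3
  ... -> #   bit 0 = 1  t=0,i=2
  bits 10110101 = 181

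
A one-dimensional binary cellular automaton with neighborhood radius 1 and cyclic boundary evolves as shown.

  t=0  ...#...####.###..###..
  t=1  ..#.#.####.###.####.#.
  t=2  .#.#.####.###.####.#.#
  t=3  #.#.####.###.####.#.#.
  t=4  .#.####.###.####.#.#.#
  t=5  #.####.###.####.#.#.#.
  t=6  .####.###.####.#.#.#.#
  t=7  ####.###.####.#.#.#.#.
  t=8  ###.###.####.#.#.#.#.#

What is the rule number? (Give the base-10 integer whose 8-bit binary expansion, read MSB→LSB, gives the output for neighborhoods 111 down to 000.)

186

  ###|#  b7=1 t=0,i=8
  ##.|.  b6=0 t=0,i=10
  #.#|#  b5=1 t=0,i=11
  #..|#  b4=1 t=0,i=4
  .##|#  b3=1 t=0,i=7
  .#.|.  b2=0 t=0,i=3
  ..#|#  b1=1 t=0,i=2
  ...|.  b0=0 t=0,i=0
  bits 10111010 = 186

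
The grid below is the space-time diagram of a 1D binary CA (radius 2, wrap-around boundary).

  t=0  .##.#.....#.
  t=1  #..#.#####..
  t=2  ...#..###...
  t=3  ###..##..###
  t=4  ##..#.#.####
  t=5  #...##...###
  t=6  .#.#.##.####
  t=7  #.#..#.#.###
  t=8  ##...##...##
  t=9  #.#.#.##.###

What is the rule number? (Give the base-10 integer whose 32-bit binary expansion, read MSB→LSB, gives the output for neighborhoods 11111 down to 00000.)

  [31] ##### => #  t=1,i=7
  [30] ####. => #  t=1,i=8
  [29] ###.# => #  t=6,i=11
  [28] ###.. => .  t=1,i=9
  [27] ##.## => #  t=6,i=7
  [26] ##.#. => #  t=0,i=3
  [25] ##..# => .  t=1,i=10
  [24] ##... => #  t=2,i=9
  [23] #.### => .  t=1,i=5
  [22] #.##. => #  t=6,i=5
  [21] #.#.# => .  t=4,i=6
  [20] #.#.. => .  t=0,i=4
  [19] #..## => #  t=0,i=0
  [18] #..#. => .  t=1,i=2
  [17] #...# => .  t=5,i=2
  [16] #.... => #  t=0,i=6
  [15] .#### => #  t=1,i=6
  [14] .###. => .  t=2,i=7
  [13] .##.# => .  t=0,i=2
  [12] .##.. => #  t=3,i=6
  [11] .#.## => .  t=1,i=4
  [10] .#.#. => #  t=4,i=5
  [9] .#..# => .  t=0,i=11
  [8] .#... => #  t=0,i=5
  [7] ..### => #  t=2,i=6
  [6] ..##. => .  t=0,i=1
  [5] ..#.# => #  t=1,i=3
  [4] ..#.. => .  t=0,i=10
  [3] ...## => #  t=5,i=3
  [2] ...#. => #  t=0,i=9
  [1] ....# => #  t=0,i=8
  [0] ..... => #  t=0,i=7
  bits 11101101010010011001010110101111 = 3981022639

3981022639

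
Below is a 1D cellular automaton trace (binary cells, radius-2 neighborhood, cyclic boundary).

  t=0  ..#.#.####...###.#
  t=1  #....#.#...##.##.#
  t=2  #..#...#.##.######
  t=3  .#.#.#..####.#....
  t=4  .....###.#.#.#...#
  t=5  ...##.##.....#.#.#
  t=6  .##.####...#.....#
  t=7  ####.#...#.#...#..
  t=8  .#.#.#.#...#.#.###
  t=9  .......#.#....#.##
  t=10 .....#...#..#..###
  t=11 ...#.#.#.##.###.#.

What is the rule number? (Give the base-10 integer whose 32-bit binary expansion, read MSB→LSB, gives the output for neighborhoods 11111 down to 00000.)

710605338

  #####|.  b31=0 t=2,i=14
  ####.|.  b30=0 t=0,i=8
  ###.#|#  b29=1 t=0,i=15
  ###..|.  b28=0 t=0,i=9
  ##.##|#  b27=1 t=1,i=13
  ##.#.|.  b26=0 t=0,i=16
  ##..#|#  b25=1 t=2,i=1
  ##...|.  b24=0 t=0,i=10
  #.###|.  b23=0 t=0,i=6
  #.##.|#  b22=1 t=1,i=14
  #.#.#|.  b21=0 t=0,i=4
  #.#..|#  b20=1 t=0,i=17
  #..##|#  b19=1 t=3,i=7
  #..#.|.  b18=0 t=0,i=1
  #...#|#  b17=1 t=0,i=11
  #....|.  b16=0 t=1,i=2
  .####|#  b15=1 t=0,i=7
  .###.|#  b14=1 t=0,i=14
  .##.#|#  b13=1 t=1,i=12
  .##..|#  b12=1 t=1,i=0
  .#.##|#  b11=1 t=0,i=5
  .#.#.|.  b10=0 t=0,i=3
  .#..#|#  b9=1 t=0,i=0
  .#...|.  b8=0 t=1,i=8
  ..###|.  b7=0 t=0,i=13
  ..##.|.  b6=0 t=1,i=11
  ..#.#|.  b5=0 t=0,i=2
  ..#..|#  b4=1 t=2,i=3
  ...##|#  b3=1 t=0,i=12
  ...#.|.  b2=0 t=1,i=4
  ....#|#  b1=1 t=1,i=3
  .....|.  b0=0 t=3,i=16
  bits 00101010010110101111101000011010 = 710605338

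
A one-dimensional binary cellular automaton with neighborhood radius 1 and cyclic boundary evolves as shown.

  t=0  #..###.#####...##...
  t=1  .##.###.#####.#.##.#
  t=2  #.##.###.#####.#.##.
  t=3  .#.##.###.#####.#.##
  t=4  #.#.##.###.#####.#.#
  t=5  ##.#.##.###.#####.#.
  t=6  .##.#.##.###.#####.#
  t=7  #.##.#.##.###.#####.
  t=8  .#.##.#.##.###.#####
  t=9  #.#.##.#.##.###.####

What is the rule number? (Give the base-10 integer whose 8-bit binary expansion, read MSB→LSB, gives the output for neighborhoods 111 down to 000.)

  ### -> #   bit 7 = 1  t=0,i=4
  ##. -> #   bit 6 = 1  t=0,i=5
  #.# -> #   bit 5 = 1  t=0,i=6
  #.. -> #   bit 4 = 1  t=0,i=1
  .## -> .   bit 3 = 0  t=0,i=3
  .#. -> .   bit 2 = 0  t=0,i=0
  ..# -> #   bit 1 = 1  t=0,i=2
  ... -> .   bit 0 = 0  t=0,i=13
  bits 11110010 = 242

242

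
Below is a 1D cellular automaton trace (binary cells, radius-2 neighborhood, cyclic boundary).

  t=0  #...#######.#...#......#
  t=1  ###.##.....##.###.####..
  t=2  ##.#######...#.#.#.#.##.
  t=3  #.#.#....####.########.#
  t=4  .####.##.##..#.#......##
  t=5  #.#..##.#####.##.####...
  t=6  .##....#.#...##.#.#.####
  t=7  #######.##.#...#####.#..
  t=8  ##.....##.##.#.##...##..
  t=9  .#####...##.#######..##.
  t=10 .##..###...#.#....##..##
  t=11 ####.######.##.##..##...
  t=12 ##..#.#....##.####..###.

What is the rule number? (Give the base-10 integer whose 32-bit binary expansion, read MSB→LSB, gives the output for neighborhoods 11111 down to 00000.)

  nb #####: next=.  (t=0,i=6, bit31=0)
  nb ####.: next=.  (t=0,i=9, bit30=0)
  nb ###.#: next=.  (t=0,i=10, bit29=0)
  nb ###..: next=#  (t=1,i=21, bit28=1)
  nb ##.##: next=#  (t=1,i=3, bit27=1)
  nb ##.#.: next=#  (t=0,i=11, bit26=1)
  nb ##..#: next=#  (t=1,i=22, bit25=1)
  nb ##...: next=#  (t=0,i=1, bit24=1)
  nb #.###: next=.  (t=1,i=14, bit23=0)
  nb #.##.: next=#  (t=1,i=4, bit22=1)
  nb #.#.#: next=#  (t=2,i=15, bit21=1)
  nb #.#..: next=#  (t=0,i=12, bit20=1)
  nb #..##: next=.  (t=1,i=23, bit19=0)
  nb #..#.: next=#  (t=4,i=12, bit18=1)
  nb #...#: next=#  (t=0,i=2, bit17=1)
  nb #....: next=#  (t=0,i=18, bit16=1)
  nb .####: next=#  (t=0,i=5, bit15=1)
  nb .###.: next=#  (t=1,i=1, bit14=1)
  nb .##.#: next=.  (t=1,i=12, bit13=0)
  nb .##..: next=#  (t=0,i=0, bit12=1)
  nb .#.##: next=#  (t=2,i=20, bit11=1)
  nb .#.#.: next=#  (t=2,i=14, bit10=1)
  nb .#..#: next=.  (t=5,i=3, bit9=0)
  nb .#...: next=.  (t=0,i=13, bit8=0)
  nb ..###: next=#  (t=0,i=4, bit7=1)
  nb ..##.: next=.  (t=0,i=23, bit6=0)
  nb ..#.#: next=.  (t=2,i=13, bit5=0)
  nb ..#..: next=#  (t=0,i=16, bit4=1)
  nb ...##: next=.  (t=0,i=3, bit3=0)
  nb ...#.: next=#  (t=0,i=15, bit2=1)
  nb ....#: next=#  (t=0,i=21, bit1=1)
  nb .....: next=#  (t=0,i=19, bit0=1)
  bits 00011111011101111101110010010111 = 527948951

527948951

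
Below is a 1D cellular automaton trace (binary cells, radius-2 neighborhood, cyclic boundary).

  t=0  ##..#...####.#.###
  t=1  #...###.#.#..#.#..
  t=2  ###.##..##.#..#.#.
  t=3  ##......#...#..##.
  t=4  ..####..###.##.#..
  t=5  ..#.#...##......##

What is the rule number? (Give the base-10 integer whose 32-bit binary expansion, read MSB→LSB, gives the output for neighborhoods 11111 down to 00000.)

  nb #####: next=.  (t=0,i=17, bit31=0)
  nb ####.: next=#  (t=0,i=0, bit30=1)
  nb ###.#: next=.  (t=0,i=11, bit29=0)
  nb ###..: next=.  (t=0,i=1, bit28=0)
  nb ##.##: next=.  (t=2,i=3, bit27=0)
  nb ##.#.: next=.  (t=0,i=12, bit26=0)
  nb ##..#: next=.  (t=0,i=2, bit25=0)
  nb ##...: next=#  (t=3,i=2, bit24=1)
  nb #.###: next=#  (t=0,i=15, bit23=1)
  nb #.##.: next=.  (t=2,i=4, bit22=0)
  nb #.#.#: next=#  (t=0,i=13, bit21=1)
  nb #.#..: next=.  (t=1,i=10, bit20=0)
  nb #..##: next=.  (t=2,i=7, bit19=0)
  nb #..#.: next=.  (t=0,i=3, bit18=0)
  nb #...#: next=#  (t=0,i=6, bit17=1)
  nb #....: next=#  (t=3,i=3, bit16=1)
  nb .####: next=.  (t=0,i=9, bit15=0)
  nb .###.: next=#  (t=1,i=5, bit14=1)
  nb .##.#: next=.  (t=2,i=9, bit13=0)
  nb .##..: next=.  (t=2,i=5, bit12=0)
  nb .#.##: next=.  (t=0,i=14, bit11=0)
  nb .#.#.: next=#  (t=1,i=9, bit10=1)
  nb .#..#: next=#  (t=1,i=11, bit9=1)
  nb .#...: next=#  (t=0,i=5, bit8=1)
  nb ..###: next=#  (t=0,i=8, bit7=1)
  nb ..##.: next=#  (t=2,i=8, bit6=1)
  nb ..#.#: next=.  (t=1,i=13, bit5=0)
  nb ..#..: next=#  (t=0,i=4, bit4=1)
  nb ...##: next=.  (t=0,i=7, bit3=0)
  nb ...#.: next=.  (t=3,i=7, bit2=0)
  nb ....#: next=.  (t=3,i=6, bit1=0)
  nb .....: next=#  (t=3,i=4, bit0=1)
  bits 01000001101000110100011111010001 = 1101219793

1101219793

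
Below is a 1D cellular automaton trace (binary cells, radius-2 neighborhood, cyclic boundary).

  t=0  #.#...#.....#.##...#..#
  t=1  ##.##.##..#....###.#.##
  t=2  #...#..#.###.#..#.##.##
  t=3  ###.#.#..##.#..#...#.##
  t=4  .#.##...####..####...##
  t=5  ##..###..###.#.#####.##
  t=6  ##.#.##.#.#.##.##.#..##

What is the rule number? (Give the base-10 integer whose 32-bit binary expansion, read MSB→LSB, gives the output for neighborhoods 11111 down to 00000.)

  [31] ##### => .  t=3,i=0
  [30] ####. => #  t=1,i=0
  [29] ###.# => .  t=1,i=1
  [28] ###.. => #  t=2,i=0
  [27] ##.## => .  t=1,i=2
  [26] ##.#. => #  t=0,i=1
  [25] ##..# => .  t=1,i=8
  [24] ##... => #  t=0,i=16
  [23] #.### => #  t=1,i=21
  [22] #.##. => .  t=0,i=14
  [21] #.#.# => #  t=1,i=19
  [20] #.#.. => .  t=0,i=2
  [19] #..## => #  t=0,i=21
  [18] #..#. => #  t=1,i=9
  [17] #...# => #  t=0,i=4
  [16] #.... => .  t=0,i=8
  [15] .#### => #  t=1,i=22
  [14] .###. => #  t=1,i=16
  [13] .##.# => #  t=0,i=0
  [12] .##.. => #  t=0,i=15
  [11] .#.## => .  t=0,i=13
  [10] .#.#. => .  t=3,i=5
  [9] .#..# => .  t=0,i=20
  [8] .#... => #  t=0,i=3
  [7] ..### => .  t=1,i=15
  [6] ..##. => #  t=0,i=22
  [5] ..#.# => .  t=0,i=12
  [4] ..#.. => #  t=0,i=6
  [3] ...## => .  t=1,i=14
  [2] ...#. => .  t=0,i=5
  [1] ....# => #  t=0,i=10
  [0] ..... => .  t=0,i=9
  bits 01010101101011101111000101010010 = 1437528402

1437528402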